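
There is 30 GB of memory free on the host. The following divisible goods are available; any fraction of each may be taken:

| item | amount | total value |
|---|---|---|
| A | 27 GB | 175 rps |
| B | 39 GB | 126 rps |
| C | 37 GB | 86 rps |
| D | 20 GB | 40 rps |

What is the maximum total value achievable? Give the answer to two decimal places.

Take in order of value per unit:
- A (175/27 per unit): all 27 → value 175, running total 175.00
- B (126/39 per unit): 3 of 39 → value 3×126/39 = 9.6923, running total 184.69
Total 184.69.

184.69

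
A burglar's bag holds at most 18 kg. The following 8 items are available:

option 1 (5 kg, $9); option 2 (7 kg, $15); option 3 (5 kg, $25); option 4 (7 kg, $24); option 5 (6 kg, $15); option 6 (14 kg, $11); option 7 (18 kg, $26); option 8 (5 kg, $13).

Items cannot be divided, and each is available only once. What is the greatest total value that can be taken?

Check high-value combinations within 18 kg:
- option 3+option 4+option 5: weight 5+7+6=18, value 25+24+15=64
- option 3+option 4+option 8: weight 5+7+5=17, value 25+24+13=62
- option 1+option 3+option 4: weight 5+5+7=17, value 9+25+24=58
- option 2+option 3+option 5: weight 7+5+6=18, value 15+25+15=55
- option 3+option 5+option 8: weight 5+6+5=16, value 25+15+13=53
Best: $64.

$64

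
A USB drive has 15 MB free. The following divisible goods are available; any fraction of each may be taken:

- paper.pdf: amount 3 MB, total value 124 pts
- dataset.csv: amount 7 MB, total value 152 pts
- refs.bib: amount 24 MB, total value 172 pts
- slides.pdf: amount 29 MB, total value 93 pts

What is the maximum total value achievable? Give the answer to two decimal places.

Take in order of value per unit:
- paper.pdf (124/3 per unit): all 3 → value 124, running total 124.00
- dataset.csv (152/7 per unit): all 7 → value 152, running total 276.00
- refs.bib (172/24 per unit): 5 of 24 → value 5×172/24 = 35.8333, running total 311.83
Total 311.83.

311.83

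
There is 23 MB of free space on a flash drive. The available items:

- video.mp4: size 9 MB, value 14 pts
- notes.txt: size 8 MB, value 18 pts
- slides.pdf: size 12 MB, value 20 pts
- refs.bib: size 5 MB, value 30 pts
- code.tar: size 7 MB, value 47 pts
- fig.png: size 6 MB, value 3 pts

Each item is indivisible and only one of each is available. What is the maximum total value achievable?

This is a 0/1 knapsack; check combinations near the capacity.
- notes.txt+refs.bib+code.tar: size 8+5+7=20, value 18+30+47=95
- video.mp4+refs.bib+code.tar: size 9+5+7=21, value 14+30+47=91
- refs.bib+code.tar+fig.png: size 5+7+6=18, value 30+47+3=80
- refs.bib+code.tar: size 5+7=12, value 30+47=77
Best: 95 pts.

95 pts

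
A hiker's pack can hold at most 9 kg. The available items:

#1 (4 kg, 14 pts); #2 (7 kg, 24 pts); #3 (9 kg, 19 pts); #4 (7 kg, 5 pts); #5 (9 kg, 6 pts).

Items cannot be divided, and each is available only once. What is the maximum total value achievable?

Check high-value combinations within 9 kg:
- #2: weight 7, value 24
- #3: weight 9, value 19
- #1: weight 4, value 14
Best: 24 pts.

24 pts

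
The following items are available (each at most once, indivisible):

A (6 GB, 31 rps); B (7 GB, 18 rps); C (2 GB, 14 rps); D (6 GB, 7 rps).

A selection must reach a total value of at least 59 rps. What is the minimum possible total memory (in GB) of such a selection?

15

Subsets with value ≥ 59, sorted by total memory:
- A+B+C: memory 15, value 63
- A+B+C+D: memory 21, value 70
Minimum memory: 15 GB.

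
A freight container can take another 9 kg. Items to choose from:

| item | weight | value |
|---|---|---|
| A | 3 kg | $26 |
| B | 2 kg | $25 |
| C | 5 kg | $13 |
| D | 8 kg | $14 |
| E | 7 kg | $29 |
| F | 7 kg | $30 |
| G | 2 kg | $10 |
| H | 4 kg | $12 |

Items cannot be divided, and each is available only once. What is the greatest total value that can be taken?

Check high-value combinations within 9 kg:
- A+B+H: weight 3+2+4=9, value 26+25+12=63
- A+B+G: weight 3+2+2=7, value 26+25+10=61
- B+F: weight 2+7=9, value 25+30=55
Best: $63.

$63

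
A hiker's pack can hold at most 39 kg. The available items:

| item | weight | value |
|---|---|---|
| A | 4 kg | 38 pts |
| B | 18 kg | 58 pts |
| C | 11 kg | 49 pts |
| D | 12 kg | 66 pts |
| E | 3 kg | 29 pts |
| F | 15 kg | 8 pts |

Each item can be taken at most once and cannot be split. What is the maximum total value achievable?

191 pts

Check high-value combinations within 39 kg:
- A+B+D+E: weight 4+18+12+3=37, value 38+58+66+29=191
- A+C+D+E: weight 4+11+12+3=30, value 38+49+66+29=182
- A+B+C+E: weight 4+18+11+3=36, value 38+58+49+29=174
- A+B+D: weight 4+18+12=34, value 38+58+66=162
Best: 191 pts.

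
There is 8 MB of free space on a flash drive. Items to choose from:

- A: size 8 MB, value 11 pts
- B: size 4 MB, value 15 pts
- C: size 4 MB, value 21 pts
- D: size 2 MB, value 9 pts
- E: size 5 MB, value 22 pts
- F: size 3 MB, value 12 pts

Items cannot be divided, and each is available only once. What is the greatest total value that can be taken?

This is a 0/1 knapsack; check combinations near the capacity.
- B+C: size 4+4=8, value 15+21=36
- E+F: size 5+3=8, value 22+12=34
- C+F: size 4+3=7, value 21+12=33
- D+E: size 2+5=7, value 9+22=31
- C+D: size 4+2=6, value 21+9=30
Best: 36 pts.

36 pts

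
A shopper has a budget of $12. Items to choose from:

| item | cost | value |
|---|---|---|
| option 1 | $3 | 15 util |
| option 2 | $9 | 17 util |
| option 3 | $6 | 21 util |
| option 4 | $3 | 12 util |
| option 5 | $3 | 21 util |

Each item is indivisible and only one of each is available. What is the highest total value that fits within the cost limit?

57 util

This is a 0/1 knapsack; check combinations near the capacity.
- option 1+option 3+option 5: cost 3+6+3=12, value 15+21+21=57
- option 3+option 4+option 5: cost 6+3+3=12, value 21+12+21=54
- option 1+option 4+option 5: cost 3+3+3=9, value 15+12+21=48
- option 1+option 3+option 4: cost 3+6+3=12, value 15+21+12=48
- option 3+option 5: cost 6+3=9, value 21+21=42
Best: 57 util.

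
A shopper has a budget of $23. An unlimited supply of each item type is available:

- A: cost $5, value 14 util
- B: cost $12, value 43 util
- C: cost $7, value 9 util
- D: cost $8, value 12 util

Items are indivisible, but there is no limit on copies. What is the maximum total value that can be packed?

Best value-per-unit is B at 43/12; filling with it alone gives 1×43 = 43.
Optimal mix: 2×A + 1×B → cost 22, value 71.

71 util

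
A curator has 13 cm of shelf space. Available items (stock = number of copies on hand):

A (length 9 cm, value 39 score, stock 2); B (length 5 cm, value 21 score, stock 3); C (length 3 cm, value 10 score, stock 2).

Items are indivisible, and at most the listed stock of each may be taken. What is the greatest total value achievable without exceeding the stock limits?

52 score

Best selections within length 13 and stock limits:
- 2×B + 1×C: length 13, value 52
- 1×A + 1×C: length 12, value 49
- 2×B: length 10, value 42
Best: 52 score.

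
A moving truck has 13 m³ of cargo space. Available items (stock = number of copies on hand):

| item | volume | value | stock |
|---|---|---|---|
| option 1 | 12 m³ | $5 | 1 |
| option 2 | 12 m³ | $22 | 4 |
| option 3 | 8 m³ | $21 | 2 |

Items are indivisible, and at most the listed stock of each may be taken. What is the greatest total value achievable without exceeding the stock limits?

$22

Best selections within volume 13 and stock limits:
- 1×option 2: volume 12, value 22
- 1×option 3: volume 8, value 21
Best: $22.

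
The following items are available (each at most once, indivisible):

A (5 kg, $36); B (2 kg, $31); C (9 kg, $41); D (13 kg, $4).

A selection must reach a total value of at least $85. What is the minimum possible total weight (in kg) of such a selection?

Subsets with value ≥ 85, sorted by total weight:
- A+B+C: weight 16, value 108
- A+B+C+D: weight 29, value 112
Minimum weight: 16 kg.

16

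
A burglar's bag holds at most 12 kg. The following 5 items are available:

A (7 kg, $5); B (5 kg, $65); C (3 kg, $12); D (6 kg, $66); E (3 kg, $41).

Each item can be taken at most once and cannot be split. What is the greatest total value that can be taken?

Check high-value combinations within 12 kg:
- B+D: weight 5+6=11, value 65+66=131
- C+D+E: weight 3+6+3=12, value 12+66+41=119
- B+C+E: weight 5+3+3=11, value 65+12+41=118
- D+E: weight 6+3=9, value 66+41=107
Best: $131.

$131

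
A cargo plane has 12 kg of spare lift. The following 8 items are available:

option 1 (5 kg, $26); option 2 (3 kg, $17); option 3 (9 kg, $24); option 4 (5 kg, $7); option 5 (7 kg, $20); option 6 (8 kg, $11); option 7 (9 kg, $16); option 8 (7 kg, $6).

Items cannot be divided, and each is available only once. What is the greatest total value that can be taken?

Check high-value combinations within 12 kg:
- option 1+option 5: weight 5+7=12, value 26+20=46
- option 1+option 2: weight 5+3=8, value 26+17=43
- option 2+option 3: weight 3+9=12, value 17+24=41
- option 2+option 5: weight 3+7=10, value 17+20=37
Best: $46.

$46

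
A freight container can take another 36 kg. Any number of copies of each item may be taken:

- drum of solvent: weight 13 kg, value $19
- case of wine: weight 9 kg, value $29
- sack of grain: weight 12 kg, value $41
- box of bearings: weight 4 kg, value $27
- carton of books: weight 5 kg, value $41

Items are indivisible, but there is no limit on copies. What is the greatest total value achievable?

Best value-per-unit is carton of books at 41/5, and filling with it alone uses weight 7×5=35. No mix of the others beats 7×41 = 287.

$287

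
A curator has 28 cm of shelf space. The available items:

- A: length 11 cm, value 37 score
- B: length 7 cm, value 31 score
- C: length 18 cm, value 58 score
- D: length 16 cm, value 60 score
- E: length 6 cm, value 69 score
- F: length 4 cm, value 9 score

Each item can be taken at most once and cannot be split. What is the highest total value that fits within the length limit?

Check high-value combinations within 28 cm:
- A+B+E+F: length 11+7+6+4=28, value 37+31+69+9=146
- D+E+F: length 16+6+4=26, value 60+69+9=138
- A+B+E: length 11+7+6=24, value 37+31+69=137
- C+E+F: length 18+6+4=28, value 58+69+9=136
Best: 146 score.

146 score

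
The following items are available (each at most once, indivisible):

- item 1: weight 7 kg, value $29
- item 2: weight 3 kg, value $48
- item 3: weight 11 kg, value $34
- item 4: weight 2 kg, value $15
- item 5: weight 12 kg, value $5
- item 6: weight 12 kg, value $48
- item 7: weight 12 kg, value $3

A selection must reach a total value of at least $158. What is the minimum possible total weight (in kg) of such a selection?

33

Subsets with value ≥ 158, sorted by total weight:
- item 1+item 2+item 3+item 6: weight 33, value 159
- item 1+item 2+item 3+item 4+item 6: weight 35, value 174
Minimum weight: 33 kg.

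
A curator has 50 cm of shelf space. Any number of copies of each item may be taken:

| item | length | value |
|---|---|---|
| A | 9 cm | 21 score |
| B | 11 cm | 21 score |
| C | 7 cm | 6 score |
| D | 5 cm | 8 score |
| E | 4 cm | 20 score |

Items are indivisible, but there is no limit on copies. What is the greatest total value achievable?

240 score

Best value-per-unit is E at 20/4, and filling with it alone uses length 12×4=48. No mix of the others beats 12×20 = 240.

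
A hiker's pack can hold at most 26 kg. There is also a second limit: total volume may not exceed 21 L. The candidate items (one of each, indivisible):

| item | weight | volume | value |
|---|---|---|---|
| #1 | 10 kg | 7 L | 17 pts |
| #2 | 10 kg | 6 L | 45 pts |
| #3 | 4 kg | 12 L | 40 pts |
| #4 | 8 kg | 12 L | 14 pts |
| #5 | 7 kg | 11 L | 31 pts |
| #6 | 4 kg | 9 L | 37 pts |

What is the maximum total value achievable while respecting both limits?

Feasible sets respecting both limits:
- #2+#3: weight 14, volume 18, value 85
- #2+#6: weight 14, volume 15, value 82
- #3+#6: weight 8, volume 21, value 77
Best: 85 pts.

85 pts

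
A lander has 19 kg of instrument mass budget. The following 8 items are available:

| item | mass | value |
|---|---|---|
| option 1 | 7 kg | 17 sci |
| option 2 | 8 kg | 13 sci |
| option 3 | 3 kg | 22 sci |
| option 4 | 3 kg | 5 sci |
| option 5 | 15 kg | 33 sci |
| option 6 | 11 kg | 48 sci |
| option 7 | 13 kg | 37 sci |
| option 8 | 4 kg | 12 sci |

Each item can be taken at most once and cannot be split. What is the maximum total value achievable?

Check high-value combinations within 19 kg:
- option 3+option 6+option 8: mass 3+11+4=18, value 22+48+12=82
- option 3+option 4+option 6: mass 3+3+11=17, value 22+5+48=75
- option 3+option 6: mass 3+11=14, value 22+48=70
- option 1+option 6: mass 7+11=18, value 17+48=65
- option 4+option 6+option 8: mass 3+11+4=18, value 5+48+12=65
Best: 82 sci.

82 sci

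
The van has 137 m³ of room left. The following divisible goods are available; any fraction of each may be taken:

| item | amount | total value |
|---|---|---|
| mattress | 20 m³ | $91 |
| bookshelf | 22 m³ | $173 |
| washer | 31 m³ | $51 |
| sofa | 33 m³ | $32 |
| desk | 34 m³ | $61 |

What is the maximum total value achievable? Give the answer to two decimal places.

Take in order of value per unit:
- bookshelf (173/22 per unit): all 22 → value 173, running total 173.00
- mattress (91/20 per unit): all 20 → value 91, running total 264.00
- desk (61/34 per unit): all 34 → value 61, running total 325.00
- washer (51/31 per unit): all 31 → value 51, running total 376.00
- sofa (32/33 per unit): 30 of 33 → value 30×32/33 = 29.0909, running total 405.09
Total 405.09.

405.09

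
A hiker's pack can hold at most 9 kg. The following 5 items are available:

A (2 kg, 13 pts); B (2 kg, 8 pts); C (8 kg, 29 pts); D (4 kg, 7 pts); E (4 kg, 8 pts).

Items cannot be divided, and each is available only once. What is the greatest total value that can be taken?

29 pts

Check high-value combinations within 9 kg:
- C: weight 8, value 29
- A+B+E: weight 2+2+4=8, value 13+8+8=29
- A+B+D: weight 2+2+4=8, value 13+8+7=28
Best: 29 pts.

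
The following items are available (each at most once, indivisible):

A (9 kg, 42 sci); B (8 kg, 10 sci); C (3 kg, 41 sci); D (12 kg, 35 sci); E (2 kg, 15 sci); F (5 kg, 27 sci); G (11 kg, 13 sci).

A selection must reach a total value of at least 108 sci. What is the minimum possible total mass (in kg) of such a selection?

17

Subsets with value ≥ 108, sorted by total mass:
- A+C+F: mass 17, value 110
- A+C+E+F: mass 19, value 125
- C+D+E+F: mass 22, value 118
Minimum mass: 17 kg.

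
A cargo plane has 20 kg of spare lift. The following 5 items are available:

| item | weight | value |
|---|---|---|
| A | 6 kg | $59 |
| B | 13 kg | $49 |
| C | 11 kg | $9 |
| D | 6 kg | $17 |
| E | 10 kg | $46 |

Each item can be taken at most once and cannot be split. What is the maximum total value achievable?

$108

Check high-value combinations within 20 kg:
- A+B: weight 6+13=19, value 59+49=108
- A+E: weight 6+10=16, value 59+46=105
- A+D: weight 6+6=12, value 59+17=76
- A+C: weight 6+11=17, value 59+9=68
- B+D: weight 13+6=19, value 49+17=66
Best: $108.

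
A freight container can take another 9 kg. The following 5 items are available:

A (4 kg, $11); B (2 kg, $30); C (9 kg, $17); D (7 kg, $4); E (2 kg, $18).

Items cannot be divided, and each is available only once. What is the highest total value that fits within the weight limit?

$59

Check high-value combinations within 9 kg:
- A+B+E: weight 4+2+2=8, value 11+30+18=59
- B+E: weight 2+2=4, value 30+18=48
- A+B: weight 4+2=6, value 11+30=41
Best: $59.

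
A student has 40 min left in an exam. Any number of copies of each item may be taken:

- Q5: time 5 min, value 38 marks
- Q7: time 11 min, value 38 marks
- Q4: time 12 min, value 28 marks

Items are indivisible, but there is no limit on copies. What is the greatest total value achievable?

304 marks

Best value-per-unit is Q5 at 38/5, and filling with it alone uses time 8×5=40. No mix of the others beats 8×38 = 304.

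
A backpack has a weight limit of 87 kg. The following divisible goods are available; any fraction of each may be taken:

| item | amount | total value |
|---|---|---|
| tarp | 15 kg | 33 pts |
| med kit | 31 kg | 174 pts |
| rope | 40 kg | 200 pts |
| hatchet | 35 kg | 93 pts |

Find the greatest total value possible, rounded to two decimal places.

416.51

Take in order of value per unit:
- med kit (174/31 per unit): all 31 → value 174, running total 174.00
- rope (200/40 per unit): all 40 → value 200, running total 374.00
- hatchet (93/35 per unit): 16 of 35 → value 16×93/35 = 42.5143, running total 416.51
Total 416.51.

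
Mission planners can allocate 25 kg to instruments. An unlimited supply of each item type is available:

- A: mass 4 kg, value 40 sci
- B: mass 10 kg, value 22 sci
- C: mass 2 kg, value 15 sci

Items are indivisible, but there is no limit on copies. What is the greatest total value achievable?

Best value-per-unit is A at 40/4, and filling with it alone uses mass 6×4=24. No mix of the others beats 6×40 = 240.

240 sci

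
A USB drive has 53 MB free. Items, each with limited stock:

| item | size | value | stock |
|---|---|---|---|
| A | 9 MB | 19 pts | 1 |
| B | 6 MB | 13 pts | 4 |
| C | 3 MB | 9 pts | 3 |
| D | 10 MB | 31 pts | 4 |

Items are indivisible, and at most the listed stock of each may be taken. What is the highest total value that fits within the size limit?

Best selections within size 53 and stock limits:
- 1×B + 2×C + 4×D: size 52, value 155
- 1×A + 1×C + 4×D: size 52, value 152
- 3×C + 4×D: size 49, value 151
- 2×B + 4×D: size 52, value 150
Best: 155 pts.

155 pts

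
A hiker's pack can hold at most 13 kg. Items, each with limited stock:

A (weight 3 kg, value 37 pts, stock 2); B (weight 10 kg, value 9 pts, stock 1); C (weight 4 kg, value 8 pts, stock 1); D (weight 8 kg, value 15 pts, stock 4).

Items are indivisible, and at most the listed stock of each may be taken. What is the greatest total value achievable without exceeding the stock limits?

82 pts

Top feasible selections:
- 2×A + 1×C: weight 10, value 82
- 2×A: weight 6, value 74
Best: 82 pts.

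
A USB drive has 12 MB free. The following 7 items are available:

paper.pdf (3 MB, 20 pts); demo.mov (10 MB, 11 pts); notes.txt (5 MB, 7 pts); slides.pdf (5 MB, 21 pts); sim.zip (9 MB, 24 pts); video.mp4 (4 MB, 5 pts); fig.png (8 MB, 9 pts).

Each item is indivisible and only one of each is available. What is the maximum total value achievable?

Check high-value combinations within 12 MB:
- paper.pdf+slides.pdf+video.mp4: size 3+5+4=12, value 20+21+5=46
- paper.pdf+sim.zip: size 3+9=12, value 20+24=44
- paper.pdf+slides.pdf: size 3+5=8, value 20+21=41
Best: 46 pts.

46 pts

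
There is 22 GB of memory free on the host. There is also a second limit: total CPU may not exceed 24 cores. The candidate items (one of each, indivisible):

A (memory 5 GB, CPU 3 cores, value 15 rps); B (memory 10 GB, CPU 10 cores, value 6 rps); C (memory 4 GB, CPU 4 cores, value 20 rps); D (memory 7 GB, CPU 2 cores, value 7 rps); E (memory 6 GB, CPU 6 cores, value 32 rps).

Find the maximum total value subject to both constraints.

74 rps

Feasible sets respecting both limits:
- A+C+D+E: memory 22, CPU 15, value 74
- A+C+E: memory 15, CPU 13, value 67
- C+D+E: memory 17, CPU 12, value 59
Best: 74 rps.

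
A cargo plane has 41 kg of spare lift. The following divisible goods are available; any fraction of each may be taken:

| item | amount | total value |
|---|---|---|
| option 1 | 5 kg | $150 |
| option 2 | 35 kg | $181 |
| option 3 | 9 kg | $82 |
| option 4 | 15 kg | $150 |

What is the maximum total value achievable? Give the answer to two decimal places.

444.06

Take in order of value per unit:
- option 1 (150/5 per unit): all 5 → value 150, running total 150.00
- option 4 (150/15 per unit): all 15 → value 150, running total 300.00
- option 3 (82/9 per unit): all 9 → value 82, running total 382.00
- option 2 (181/35 per unit): 12 of 35 → value 12×181/35 = 62.0571, running total 444.06
Total 444.06.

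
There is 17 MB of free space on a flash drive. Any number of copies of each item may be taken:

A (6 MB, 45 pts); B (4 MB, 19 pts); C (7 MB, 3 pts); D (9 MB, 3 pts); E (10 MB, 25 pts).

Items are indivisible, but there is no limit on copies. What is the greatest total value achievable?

Best value-per-unit is A at 45/6; filling with it alone gives 2×45 = 90.
Optimal mix: 2×A + 1×B → size 16, value 109.

109 pts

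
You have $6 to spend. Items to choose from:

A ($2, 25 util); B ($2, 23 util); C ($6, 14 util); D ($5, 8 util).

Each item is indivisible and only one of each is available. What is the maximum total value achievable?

48 util

This is a 0/1 knapsack; check combinations near the capacity.
- A+B: cost 2+2=4, value 25+23=48
- A: cost 2, value 25
- B: cost 2, value 23
- C: cost 6, value 14
Best: 48 util.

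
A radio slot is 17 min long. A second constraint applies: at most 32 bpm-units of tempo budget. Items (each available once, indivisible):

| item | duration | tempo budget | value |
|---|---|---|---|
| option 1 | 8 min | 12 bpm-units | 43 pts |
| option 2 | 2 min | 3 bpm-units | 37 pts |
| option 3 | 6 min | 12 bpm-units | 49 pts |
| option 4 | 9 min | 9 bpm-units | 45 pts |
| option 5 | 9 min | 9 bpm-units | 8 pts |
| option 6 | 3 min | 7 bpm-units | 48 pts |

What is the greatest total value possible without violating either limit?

Feasible sets respecting both limits:
- option 1+option 3+option 6: duration 17, tempo budget 31, value 140
- option 2+option 3+option 6: duration 11, tempo budget 22, value 134
- option 2+option 3+option 4: duration 17, tempo budget 24, value 131
Best: 140 pts.

140 pts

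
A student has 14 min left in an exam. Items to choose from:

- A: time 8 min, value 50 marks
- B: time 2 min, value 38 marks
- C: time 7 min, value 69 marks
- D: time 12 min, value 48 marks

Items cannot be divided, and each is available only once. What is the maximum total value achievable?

107 marks

This is a 0/1 knapsack; check combinations near the capacity.
- B+C: time 2+7=9, value 38+69=107
- A+B: time 8+2=10, value 50+38=88
- B+D: time 2+12=14, value 38+48=86
- C: time 7, value 69
- A: time 8, value 50
Best: 107 marks.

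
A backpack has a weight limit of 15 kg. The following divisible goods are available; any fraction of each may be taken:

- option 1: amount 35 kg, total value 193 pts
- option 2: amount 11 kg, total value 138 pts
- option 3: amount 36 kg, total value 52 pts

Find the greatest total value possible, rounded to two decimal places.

160.06

Take in order of value per unit:
- option 2 (138/11 per unit): all 11 → value 138, running total 138.00
- option 1 (193/35 per unit): 4 of 35 → value 4×193/35 = 22.0571, running total 160.06
Total 160.06.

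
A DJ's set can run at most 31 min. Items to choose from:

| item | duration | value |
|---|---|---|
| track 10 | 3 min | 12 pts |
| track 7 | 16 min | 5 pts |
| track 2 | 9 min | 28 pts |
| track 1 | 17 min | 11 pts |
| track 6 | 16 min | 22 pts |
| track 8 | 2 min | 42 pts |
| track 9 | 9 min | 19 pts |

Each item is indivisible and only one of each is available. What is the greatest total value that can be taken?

Check high-value combinations within 31 min:
- track 10+track 2+track 6+track 8: duration 3+9+16+2=30, value 12+28+22+42=104
- track 10+track 2+track 8+track 9: duration 3+9+2+9=23, value 12+28+42+19=101
- track 10+track 6+track 8+track 9: duration 3+16+2+9=30, value 12+22+42+19=95
- track 10+track 2+track 1+track 8: duration 3+9+17+2=31, value 12+28+11+42=93
Best: 104 pts.

104 pts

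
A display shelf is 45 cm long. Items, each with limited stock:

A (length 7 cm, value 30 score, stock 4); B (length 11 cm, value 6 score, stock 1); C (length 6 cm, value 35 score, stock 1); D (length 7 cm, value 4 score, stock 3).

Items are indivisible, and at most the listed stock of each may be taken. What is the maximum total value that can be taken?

161 score

Best selections within length 45 and stock limits:
- 4×A + 1×B + 1×C: length 45, value 161
- 4×A + 1×C + 1×D: length 41, value 159
- 4×A + 1×C: length 34, value 155
Best: 161 score.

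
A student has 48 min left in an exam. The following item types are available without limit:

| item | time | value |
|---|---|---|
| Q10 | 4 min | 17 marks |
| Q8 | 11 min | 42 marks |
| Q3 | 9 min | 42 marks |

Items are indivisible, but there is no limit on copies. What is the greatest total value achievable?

Best value-per-unit is Q3 at 42/9; filling with it alone gives 5×42 = 210.
Optimal mix: 3×Q10 + 4×Q3 → time 48, value 219.

219 marks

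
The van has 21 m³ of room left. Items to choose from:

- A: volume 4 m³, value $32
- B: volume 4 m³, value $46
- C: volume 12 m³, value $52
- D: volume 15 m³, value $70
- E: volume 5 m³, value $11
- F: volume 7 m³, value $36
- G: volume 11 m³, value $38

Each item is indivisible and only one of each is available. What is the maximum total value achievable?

Check high-value combinations within 21 m³:
- A+B+C: volume 4+4+12=20, value 32+46+52=130
- A+B+E+F: volume 4+4+5+7=20, value 32+46+11+36=125
- B+D: volume 4+15=19, value 46+70=116
- A+B+G: volume 4+4+11=19, value 32+46+38=116
Best: $130.

$130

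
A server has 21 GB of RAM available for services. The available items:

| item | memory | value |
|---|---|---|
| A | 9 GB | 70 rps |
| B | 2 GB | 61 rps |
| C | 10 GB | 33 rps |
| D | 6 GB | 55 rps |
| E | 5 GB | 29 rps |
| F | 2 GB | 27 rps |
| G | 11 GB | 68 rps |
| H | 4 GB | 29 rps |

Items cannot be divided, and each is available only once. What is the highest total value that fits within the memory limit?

This is a 0/1 knapsack; check combinations near the capacity.
- A+B+D+H: memory 9+2+6+4=21, value 70+61+55+29=215
- A+B+D+F: memory 9+2+6+2=19, value 70+61+55+27=213
- B+D+F+G: memory 2+6+2+11=21, value 61+55+27+68=211
- B+D+E+F+H: memory 2+6+5+2+4=19, value 61+55+29+27+29=201
Best: 215 rps.

215 rps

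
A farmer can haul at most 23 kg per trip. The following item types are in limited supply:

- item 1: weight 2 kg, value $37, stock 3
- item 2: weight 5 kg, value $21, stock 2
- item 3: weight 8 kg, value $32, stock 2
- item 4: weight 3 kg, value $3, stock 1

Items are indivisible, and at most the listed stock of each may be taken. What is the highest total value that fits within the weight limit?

$175

Best selections within weight 23 and stock limits:
- 3×item 1 + 2×item 3: weight 22, value 175
- 3×item 1 + 1×item 2 + 1×item 3 + 1×item 4: weight 22, value 167
- 3×item 1 + 1×item 2 + 1×item 3: weight 19, value 164
Best: $175.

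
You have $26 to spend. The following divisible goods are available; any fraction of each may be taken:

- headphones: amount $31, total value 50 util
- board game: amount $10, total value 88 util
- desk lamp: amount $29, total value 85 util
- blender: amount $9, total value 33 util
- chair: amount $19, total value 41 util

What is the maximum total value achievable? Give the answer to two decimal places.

141.52

Take in order of value per unit:
- board game (88/10 per unit): all 10 → value 88, running total 88.00
- blender (33/9 per unit): all 9 → value 33, running total 121.00
- desk lamp (85/29 per unit): 7 of 29 → value 7×85/29 = 20.5172, running total 141.52
Total 141.52.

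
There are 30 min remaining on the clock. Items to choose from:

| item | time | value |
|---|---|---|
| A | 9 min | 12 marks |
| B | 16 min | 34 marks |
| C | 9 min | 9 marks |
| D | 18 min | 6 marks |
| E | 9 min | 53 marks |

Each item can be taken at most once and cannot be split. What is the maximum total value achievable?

87 marks

Check high-value combinations within 30 min:
- B+E: time 16+9=25, value 34+53=87
- A+C+E: time 9+9+9=27, value 12+9+53=74
- A+E: time 9+9=18, value 12+53=65
- C+E: time 9+9=18, value 9+53=62
Best: 87 marks.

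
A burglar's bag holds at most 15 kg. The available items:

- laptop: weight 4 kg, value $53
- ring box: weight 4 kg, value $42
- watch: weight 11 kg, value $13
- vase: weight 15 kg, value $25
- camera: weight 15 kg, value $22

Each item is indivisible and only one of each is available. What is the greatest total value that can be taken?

This is a 0/1 knapsack; check combinations near the capacity.
- laptop+ring box: weight 4+4=8, value 53+42=95
- laptop+watch: weight 4+11=15, value 53+13=66
- ring box+watch: weight 4+11=15, value 42+13=55
Best: $95.

$95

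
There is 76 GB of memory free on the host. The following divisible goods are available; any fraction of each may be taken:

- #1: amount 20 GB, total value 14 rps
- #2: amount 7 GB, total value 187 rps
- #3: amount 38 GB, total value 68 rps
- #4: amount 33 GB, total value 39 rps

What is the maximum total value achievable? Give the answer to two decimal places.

Take in order of value per unit:
- #2 (187/7 per unit): all 7 → value 187, running total 187.00
- #3 (68/38 per unit): all 38 → value 68, running total 255.00
- #4 (39/33 per unit): 31 of 33 → value 31×39/33 = 36.6364, running total 291.64
Total 291.64.

291.64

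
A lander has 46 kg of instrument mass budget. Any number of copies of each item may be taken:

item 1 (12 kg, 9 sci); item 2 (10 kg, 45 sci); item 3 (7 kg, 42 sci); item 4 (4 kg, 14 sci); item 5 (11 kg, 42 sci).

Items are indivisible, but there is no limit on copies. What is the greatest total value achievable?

266 sci

Best value-per-unit is item 3 at 42/7; filling with it alone gives 6×42 = 252.
Optimal mix: 6×item 3 + 1×item 4 → mass 46, value 266.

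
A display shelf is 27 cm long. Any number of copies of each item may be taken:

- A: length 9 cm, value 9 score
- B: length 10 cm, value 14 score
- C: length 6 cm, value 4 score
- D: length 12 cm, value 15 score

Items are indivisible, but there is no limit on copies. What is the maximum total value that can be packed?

Best value-per-unit is B at 14/10; filling with it alone gives 2×14 = 28.
Optimal mix: 2×B + 1×C → length 26, value 32.

32 score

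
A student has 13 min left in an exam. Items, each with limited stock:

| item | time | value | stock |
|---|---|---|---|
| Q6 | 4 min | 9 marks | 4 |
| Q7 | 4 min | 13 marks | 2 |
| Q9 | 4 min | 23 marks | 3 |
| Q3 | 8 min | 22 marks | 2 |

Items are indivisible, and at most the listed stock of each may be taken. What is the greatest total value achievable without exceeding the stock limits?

69 marks

Best selections within time 13 and stock limits:
- 3×Q9: time 12, value 69
- 1×Q7 + 2×Q9: time 12, value 59
- 1×Q6 + 2×Q9: time 12, value 55
- 2×Q7 + 1×Q9: time 12, value 49
Best: 69 marks.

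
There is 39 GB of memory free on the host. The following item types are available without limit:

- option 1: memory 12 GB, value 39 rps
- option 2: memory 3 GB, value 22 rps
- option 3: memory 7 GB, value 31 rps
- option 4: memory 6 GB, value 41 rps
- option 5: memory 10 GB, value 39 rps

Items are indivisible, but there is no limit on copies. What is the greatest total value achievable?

286 rps

Best value-per-unit is option 2 at 22/3, and filling with it alone uses memory 13×3=39. No mix of the others beats 13×22 = 286.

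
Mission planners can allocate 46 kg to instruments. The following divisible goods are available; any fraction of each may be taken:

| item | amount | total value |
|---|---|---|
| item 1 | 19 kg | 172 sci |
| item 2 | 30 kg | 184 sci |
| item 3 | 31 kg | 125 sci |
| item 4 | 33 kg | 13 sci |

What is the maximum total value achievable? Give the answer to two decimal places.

Take in order of value per unit:
- item 1 (172/19 per unit): all 19 → value 172, running total 172.00
- item 2 (184/30 per unit): 27 of 30 → value 27×184/30 = 165.6000, running total 337.60
Total 337.60.

337.60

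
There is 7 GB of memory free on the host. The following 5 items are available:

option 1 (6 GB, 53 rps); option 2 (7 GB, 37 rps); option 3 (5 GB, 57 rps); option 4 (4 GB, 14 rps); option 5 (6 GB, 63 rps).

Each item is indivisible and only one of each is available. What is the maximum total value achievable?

63 rps

This is a 0/1 knapsack; check combinations near the capacity.
- option 5: memory 6, value 63
- option 3: memory 5, value 57
- option 1: memory 6, value 53
- option 2: memory 7, value 37
- option 4: memory 4, value 14
Best: 63 rps.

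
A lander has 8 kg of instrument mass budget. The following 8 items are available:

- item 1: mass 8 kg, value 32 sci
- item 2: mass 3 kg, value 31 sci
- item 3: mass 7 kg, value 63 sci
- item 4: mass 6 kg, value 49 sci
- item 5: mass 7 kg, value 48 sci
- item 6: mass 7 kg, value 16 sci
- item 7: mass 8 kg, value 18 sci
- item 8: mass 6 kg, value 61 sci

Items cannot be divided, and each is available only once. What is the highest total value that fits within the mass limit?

63 sci

This is a 0/1 knapsack; check combinations near the capacity.
- item 3: mass 7, value 63
- item 8: mass 6, value 61
- item 4: mass 6, value 49
Best: 63 sci.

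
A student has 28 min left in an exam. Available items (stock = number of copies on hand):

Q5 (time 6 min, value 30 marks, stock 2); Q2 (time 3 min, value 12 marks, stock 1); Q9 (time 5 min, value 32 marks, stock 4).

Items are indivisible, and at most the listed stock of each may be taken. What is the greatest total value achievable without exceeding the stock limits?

Best selections within time 28 and stock limits:
- 1×Q5 + 4×Q9: time 26, value 158
- 2×Q5 + 3×Q9: time 27, value 156
- 1×Q2 + 4×Q9: time 23, value 140
Best: 158 marks.

158 marks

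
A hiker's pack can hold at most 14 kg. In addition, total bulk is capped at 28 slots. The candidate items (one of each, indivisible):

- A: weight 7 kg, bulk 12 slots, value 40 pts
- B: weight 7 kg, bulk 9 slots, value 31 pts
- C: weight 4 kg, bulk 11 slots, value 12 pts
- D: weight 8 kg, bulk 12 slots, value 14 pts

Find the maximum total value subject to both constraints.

Feasible sets respecting both limits:
- A+B: weight 14, bulk 21, value 71
- A+C: weight 11, bulk 23, value 52
- B+C: weight 11, bulk 20, value 43
- A: weight 7, bulk 12, value 40
Best: 71 pts.

71 pts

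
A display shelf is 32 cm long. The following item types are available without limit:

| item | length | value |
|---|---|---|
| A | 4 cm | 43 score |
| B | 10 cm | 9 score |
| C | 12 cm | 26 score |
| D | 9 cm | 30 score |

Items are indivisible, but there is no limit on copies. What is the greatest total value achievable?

Best value-per-unit is A at 43/4, and filling with it alone uses length 8×4=32. No mix of the others beats 8×43 = 344.

344 score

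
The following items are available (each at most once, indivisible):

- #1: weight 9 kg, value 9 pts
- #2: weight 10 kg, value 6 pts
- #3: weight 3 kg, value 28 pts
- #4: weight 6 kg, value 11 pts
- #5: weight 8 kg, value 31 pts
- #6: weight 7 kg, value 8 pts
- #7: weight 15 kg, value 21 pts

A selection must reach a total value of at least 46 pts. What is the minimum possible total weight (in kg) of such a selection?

Subsets with value ≥ 46, sorted by total weight:
- #3+#5: weight 11, value 59
- #3+#4+#6: weight 16, value 47
- #3+#4+#5: weight 17, value 70
Minimum weight: 11 kg.

11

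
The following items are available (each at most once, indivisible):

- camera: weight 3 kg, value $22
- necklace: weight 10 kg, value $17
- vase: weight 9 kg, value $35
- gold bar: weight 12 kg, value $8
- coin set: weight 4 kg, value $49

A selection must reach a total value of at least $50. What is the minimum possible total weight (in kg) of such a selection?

7

Subsets with value ≥ 50, sorted by total weight:
- camera+coin set: weight 7, value 71
- camera+vase: weight 12, value 57
- vase+coin set: weight 13, value 84
Minimum weight: 7 kg.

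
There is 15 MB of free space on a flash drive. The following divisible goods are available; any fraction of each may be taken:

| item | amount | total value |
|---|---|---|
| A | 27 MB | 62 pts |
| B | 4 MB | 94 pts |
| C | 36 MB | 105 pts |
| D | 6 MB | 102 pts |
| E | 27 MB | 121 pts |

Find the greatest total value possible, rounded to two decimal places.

Take in order of value per unit:
- B (94/4 per unit): all 4 → value 94, running total 94.00
- D (102/6 per unit): all 6 → value 102, running total 196.00
- E (121/27 per unit): 5 of 27 → value 5×121/27 = 22.4074, running total 218.41
Total 218.41.

218.41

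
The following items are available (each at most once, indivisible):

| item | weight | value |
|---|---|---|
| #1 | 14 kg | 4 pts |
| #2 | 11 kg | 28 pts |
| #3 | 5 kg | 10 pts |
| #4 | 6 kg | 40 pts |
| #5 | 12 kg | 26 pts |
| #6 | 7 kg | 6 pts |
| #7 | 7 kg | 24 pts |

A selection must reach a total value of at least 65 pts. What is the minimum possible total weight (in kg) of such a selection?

17

Subsets with value ≥ 65, sorted by total weight:
- #2+#4: weight 17, value 68
- #3+#4+#7: weight 18, value 74
- #4+#5: weight 18, value 66
- #4+#6+#7: weight 20, value 70
Minimum weight: 17 kg.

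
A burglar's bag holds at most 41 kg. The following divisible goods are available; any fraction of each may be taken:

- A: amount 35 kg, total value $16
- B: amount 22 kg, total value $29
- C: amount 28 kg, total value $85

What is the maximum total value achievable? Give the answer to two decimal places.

102.14

Take in order of value per unit:
- C (85/28 per unit): all 28 → value 85, running total 85.00
- B (29/22 per unit): 13 of 22 → value 13×29/22 = 17.1364, running total 102.14
Total 102.14.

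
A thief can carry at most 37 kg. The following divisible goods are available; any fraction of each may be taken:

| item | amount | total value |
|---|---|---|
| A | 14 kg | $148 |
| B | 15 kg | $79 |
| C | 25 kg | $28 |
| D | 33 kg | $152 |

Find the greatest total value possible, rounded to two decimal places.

263.85

Take in order of value per unit:
- A (148/14 per unit): all 14 → value 148, running total 148.00
- B (79/15 per unit): all 15 → value 79, running total 227.00
- D (152/33 per unit): 8 of 33 → value 8×152/33 = 36.8485, running total 263.85
Total 263.85.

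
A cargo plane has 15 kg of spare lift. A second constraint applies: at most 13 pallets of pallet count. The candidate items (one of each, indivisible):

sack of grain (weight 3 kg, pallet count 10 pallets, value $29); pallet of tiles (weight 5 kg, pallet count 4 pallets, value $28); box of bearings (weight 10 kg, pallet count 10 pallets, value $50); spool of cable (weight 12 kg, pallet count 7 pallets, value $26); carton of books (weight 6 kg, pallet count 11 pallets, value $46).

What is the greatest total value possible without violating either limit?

$50

Feasible sets respecting both limits:
- box of bearings: weight 10, pallet count 10, value 50
- carton of books: weight 6, pallet count 11, value 46
- sack of grain: weight 3, pallet count 10, value 29
Best: $50.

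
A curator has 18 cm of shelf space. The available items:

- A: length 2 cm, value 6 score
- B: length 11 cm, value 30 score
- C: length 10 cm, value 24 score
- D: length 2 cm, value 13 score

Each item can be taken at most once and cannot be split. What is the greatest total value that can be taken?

49 score

Check high-value combinations within 18 cm:
- A+B+D: length 2+11+2=15, value 6+30+13=49
- B+D: length 11+2=13, value 30+13=43
- A+C+D: length 2+10+2=14, value 6+24+13=43
- C+D: length 10+2=12, value 24+13=37
Best: 49 score.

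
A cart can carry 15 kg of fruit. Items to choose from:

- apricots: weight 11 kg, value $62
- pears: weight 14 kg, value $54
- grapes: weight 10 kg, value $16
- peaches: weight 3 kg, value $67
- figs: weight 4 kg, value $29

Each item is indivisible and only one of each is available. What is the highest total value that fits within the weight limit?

$129

Check high-value combinations within 15 kg:
- apricots+peaches: weight 11+3=14, value 62+67=129
- peaches+figs: weight 3+4=7, value 67+29=96
- apricots+figs: weight 11+4=15, value 62+29=91
- grapes+peaches: weight 10+3=13, value 16+67=83
- peaches: weight 3, value 67
Best: $129.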